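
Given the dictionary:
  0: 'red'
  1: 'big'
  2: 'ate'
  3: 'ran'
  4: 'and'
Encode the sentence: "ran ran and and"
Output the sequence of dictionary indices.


Look up each word in the dictionary:
  'ran' -> 3
  'ran' -> 3
  'and' -> 4
  'and' -> 4

Encoded: [3, 3, 4, 4]


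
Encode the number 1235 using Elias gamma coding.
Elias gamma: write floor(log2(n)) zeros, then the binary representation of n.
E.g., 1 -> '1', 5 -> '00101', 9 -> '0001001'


num_bits = floor(log2(1235)) + 1 = 11
leading_zeros = num_bits - 1 = 10
binary(1235) = 10011010011

Elias gamma(1235) = '0000000000' + '10011010011' = 000000000010011010011 (21 bits)


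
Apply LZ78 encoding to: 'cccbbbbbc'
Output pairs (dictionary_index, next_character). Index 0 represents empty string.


LZ78 encoding steps:
Dictionary: {0: ''}
Step 1: w='' (idx 0), next='c' -> output (0, 'c'), add 'c' as idx 1
Step 2: w='c' (idx 1), next='c' -> output (1, 'c'), add 'cc' as idx 2
Step 3: w='' (idx 0), next='b' -> output (0, 'b'), add 'b' as idx 3
Step 4: w='b' (idx 3), next='b' -> output (3, 'b'), add 'bb' as idx 4
Step 5: w='bb' (idx 4), next='c' -> output (4, 'c'), add 'bbc' as idx 5


Encoded: [(0, 'c'), (1, 'c'), (0, 'b'), (3, 'b'), (4, 'c')]


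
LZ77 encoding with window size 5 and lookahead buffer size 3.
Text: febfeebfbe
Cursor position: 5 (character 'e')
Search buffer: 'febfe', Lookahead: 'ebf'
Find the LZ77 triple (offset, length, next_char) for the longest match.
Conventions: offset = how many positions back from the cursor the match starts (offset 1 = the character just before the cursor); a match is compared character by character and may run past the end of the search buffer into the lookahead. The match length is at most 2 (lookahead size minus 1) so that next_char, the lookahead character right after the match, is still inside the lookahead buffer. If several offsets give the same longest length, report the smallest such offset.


Try each offset into the search buffer:
  offset=1 (pos 4, char 'e'): match length 1
  offset=2 (pos 3, char 'f'): match length 0
  offset=3 (pos 2, char 'b'): match length 0
  offset=4 (pos 1, char 'e'): match length 2
  offset=5 (pos 0, char 'f'): match length 0
Longest match has length 2 at offset 4.
next_char = character at position 5 + 2 = 7 -> 'f'

Best match: offset=4, length=2 (matching 'eb' starting at position 1)
LZ77 triple: (4, 2, 'f')


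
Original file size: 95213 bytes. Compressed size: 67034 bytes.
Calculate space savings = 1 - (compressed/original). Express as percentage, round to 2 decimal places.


ratio = compressed/original = 67034/95213 = 0.704043
savings = 1 - ratio = 1 - 0.704043 = 0.295957
as a percentage: 0.295957 * 100 = 29.6%

Space savings = 1 - 67034/95213 = 29.6%


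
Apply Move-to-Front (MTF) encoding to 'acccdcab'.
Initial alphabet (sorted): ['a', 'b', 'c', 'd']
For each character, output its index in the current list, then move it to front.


MTF encoding:
'a': index 0 in ['a', 'b', 'c', 'd'] -> ['a', 'b', 'c', 'd']
'c': index 2 in ['a', 'b', 'c', 'd'] -> ['c', 'a', 'b', 'd']
'c': index 0 in ['c', 'a', 'b', 'd'] -> ['c', 'a', 'b', 'd']
'c': index 0 in ['c', 'a', 'b', 'd'] -> ['c', 'a', 'b', 'd']
'd': index 3 in ['c', 'a', 'b', 'd'] -> ['d', 'c', 'a', 'b']
'c': index 1 in ['d', 'c', 'a', 'b'] -> ['c', 'd', 'a', 'b']
'a': index 2 in ['c', 'd', 'a', 'b'] -> ['a', 'c', 'd', 'b']
'b': index 3 in ['a', 'c', 'd', 'b'] -> ['b', 'a', 'c', 'd']


Output: [0, 2, 0, 0, 3, 1, 2, 3]


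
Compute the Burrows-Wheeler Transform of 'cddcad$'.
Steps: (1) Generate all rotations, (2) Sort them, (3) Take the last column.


Rotations (sorted):
  0: $cddcad -> last char: d
  1: ad$cddc -> last char: c
  2: cad$cdd -> last char: d
  3: cddcad$ -> last char: $
  4: d$cddca -> last char: a
  5: dcad$cd -> last char: d
  6: ddcad$c -> last char: c


BWT = dcd$adc


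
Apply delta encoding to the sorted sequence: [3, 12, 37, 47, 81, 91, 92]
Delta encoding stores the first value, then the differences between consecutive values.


First value: 3
Deltas:
  12 - 3 = 9
  37 - 12 = 25
  47 - 37 = 10
  81 - 47 = 34
  91 - 81 = 10
  92 - 91 = 1


Delta encoded: [3, 9, 25, 10, 34, 10, 1]


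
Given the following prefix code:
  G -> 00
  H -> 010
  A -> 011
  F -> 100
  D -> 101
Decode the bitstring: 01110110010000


Decoding step by step:
Bits 011 -> A
Bits 101 -> D
Bits 100 -> F
Bits 100 -> F
Bits 00 -> G


Decoded message: ADFFG


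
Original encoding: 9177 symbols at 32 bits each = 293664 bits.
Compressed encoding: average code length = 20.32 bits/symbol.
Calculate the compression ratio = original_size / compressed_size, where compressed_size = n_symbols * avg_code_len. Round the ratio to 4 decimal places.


original_size = n_symbols * orig_bits = 9177 * 32 = 293664 bits
compressed_size = n_symbols * avg_code_len = 9177 * 20.32 = 186476.64 bits
ratio = original_size / compressed_size = 293664 / 186476.64 = 1.5748

Compression ratio = 1.5748


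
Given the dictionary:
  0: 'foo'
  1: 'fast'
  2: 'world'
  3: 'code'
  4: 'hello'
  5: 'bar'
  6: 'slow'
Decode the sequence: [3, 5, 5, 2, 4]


Look up each index in the dictionary:
  3 -> 'code'
  5 -> 'bar'
  5 -> 'bar'
  2 -> 'world'
  4 -> 'hello'

Decoded: "code bar bar world hello"


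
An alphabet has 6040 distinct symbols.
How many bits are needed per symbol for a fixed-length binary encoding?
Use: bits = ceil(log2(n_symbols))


log2(6040) = 12.5603
Bracket: 2^12 = 4096 < 6040 <= 2^13 = 8192
So ceil(log2(6040)) = 13

bits = ceil(log2(6040)) = ceil(12.5603) = 13 bits


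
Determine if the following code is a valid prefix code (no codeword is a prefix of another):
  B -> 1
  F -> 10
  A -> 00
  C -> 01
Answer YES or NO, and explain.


Checking each pair (does one codeword prefix another?):
  B='1' vs F='10': prefix -- VIOLATION

NO -- this is NOT a valid prefix code. B (1) is a prefix of F (10).


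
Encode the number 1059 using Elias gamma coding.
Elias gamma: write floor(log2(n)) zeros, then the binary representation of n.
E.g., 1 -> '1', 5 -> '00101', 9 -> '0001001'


num_bits = floor(log2(1059)) + 1 = 11
leading_zeros = num_bits - 1 = 10
binary(1059) = 10000100011

Elias gamma(1059) = '0000000000' + '10000100011' = 000000000010000100011 (21 bits)


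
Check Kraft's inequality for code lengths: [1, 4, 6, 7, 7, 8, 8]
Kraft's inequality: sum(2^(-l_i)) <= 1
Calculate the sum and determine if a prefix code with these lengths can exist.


Sum = 2^(-1) + 2^(-4) + 2^(-6) + 2^(-7) + 2^(-7) + 2^(-8) + 2^(-8)
    = 0.5 + 0.0625 + 0.015625 + 0.0078125 + 0.0078125 + 0.00390625 + 0.00390625
    = 154/256 = 0.6015625
Since 0.6015625 <= 1, Kraft's inequality IS satisfied.
A prefix code with these lengths CAN exist.

Kraft sum = 0.6015625. Satisfied.


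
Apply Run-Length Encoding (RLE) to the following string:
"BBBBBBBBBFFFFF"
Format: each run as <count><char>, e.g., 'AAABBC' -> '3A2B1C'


Scanning runs left to right:
  i=0: run of 'B' x 9 -> '9B'
  i=9: run of 'F' x 5 -> '5F'

RLE = 9B5F


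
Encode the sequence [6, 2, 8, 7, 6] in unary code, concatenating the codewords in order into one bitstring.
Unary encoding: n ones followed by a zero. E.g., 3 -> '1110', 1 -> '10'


Encode each number as n ones followed by a terminating 0:
  6 -> 1111110 (7 bits)
  2 -> 110 (3 bits)
  8 -> 111111110 (9 bits)
  7 -> 11111110 (8 bits)
  6 -> 1111110 (7 bits)
Total length = 7 + 3 + 9 + 8 + 7 = 34 bits.

Unary([6, 2, 8, 7, 6]) = 1111110110111111110111111101111110 (34 bits)


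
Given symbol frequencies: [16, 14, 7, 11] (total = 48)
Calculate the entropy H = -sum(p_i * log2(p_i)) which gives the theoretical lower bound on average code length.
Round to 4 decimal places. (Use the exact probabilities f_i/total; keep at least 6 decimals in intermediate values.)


Per-symbol terms -p_i * log2(p_i) with p_i = f_i/48:
  p = 16/48 = 0.333333: log2(p) = -1.584963, -p*log2(p) = 0.528321
  p = 14/48 = 0.291667: log2(p) = -1.777608, -p*log2(p) = 0.518469
  p = 7/48 = 0.145833: log2(p) = -2.777608, -p*log2(p) = 0.405068
  p = 11/48 = 0.229167: log2(p) = -2.125531, -p*log2(p) = 0.487101
H = 0.528321 + 0.518469 + 0.405068 + 0.487101 = 1.938959

H = 1.939 bits/symbol


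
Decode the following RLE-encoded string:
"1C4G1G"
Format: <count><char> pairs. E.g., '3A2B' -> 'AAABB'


Expanding each <count><char> pair:
  1C -> 'C'
  4G -> 'GGGG'
  1G -> 'G'

Decoded = CGGGGG


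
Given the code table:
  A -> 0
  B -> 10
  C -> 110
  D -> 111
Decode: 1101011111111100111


Decoding:
110 -> C
10 -> B
111 -> D
111 -> D
111 -> D
0 -> A
0 -> A
111 -> D


Result: CBDDDAAD


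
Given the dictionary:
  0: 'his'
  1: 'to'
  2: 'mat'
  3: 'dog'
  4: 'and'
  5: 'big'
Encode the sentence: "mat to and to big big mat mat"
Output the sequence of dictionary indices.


Look up each word in the dictionary:
  'mat' -> 2
  'to' -> 1
  'and' -> 4
  'to' -> 1
  'big' -> 5
  'big' -> 5
  'mat' -> 2
  'mat' -> 2

Encoded: [2, 1, 4, 1, 5, 5, 2, 2]


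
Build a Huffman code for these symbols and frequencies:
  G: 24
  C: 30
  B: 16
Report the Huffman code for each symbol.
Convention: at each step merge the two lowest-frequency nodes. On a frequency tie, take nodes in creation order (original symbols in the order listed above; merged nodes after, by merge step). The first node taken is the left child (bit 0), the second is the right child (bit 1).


Huffman tree construction:
Step 1: Merge B(16) + G(24) = 40
Step 2: Merge C(30) + (B+G)(40) = 70
Read each symbol's code off the tree from the root (left child = 0, right child = 1).

Codes:
  G: 11 (length 2)
  C: 0 (length 1)
  B: 10 (length 2)
Average code length: 110/70 = 1.5714 bits/symbol


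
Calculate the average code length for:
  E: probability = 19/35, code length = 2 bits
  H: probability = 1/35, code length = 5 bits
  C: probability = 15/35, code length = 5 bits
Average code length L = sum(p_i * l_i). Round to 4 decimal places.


Weighted contributions p_i * l_i:
  E: (19/35) * 2 = 38/35
  H: (1/35) * 5 = 5/35
  C: (15/35) * 5 = 75/35
Sum = (38 + 5 + 75)/35 = 118/35

L = 118/35 = 3.3714 bits/symbol


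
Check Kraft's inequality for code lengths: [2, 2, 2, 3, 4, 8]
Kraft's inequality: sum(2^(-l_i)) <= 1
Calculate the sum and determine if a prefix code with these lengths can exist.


Sum = 2^(-2) + 2^(-2) + 2^(-2) + 2^(-3) + 2^(-4) + 2^(-8)
    = 0.25 + 0.25 + 0.25 + 0.125 + 0.0625 + 0.00390625
    = 241/256 = 0.94140625
Since 0.94140625 <= 1, Kraft's inequality IS satisfied.
A prefix code with these lengths CAN exist.

Kraft sum = 0.94140625. Satisfied.


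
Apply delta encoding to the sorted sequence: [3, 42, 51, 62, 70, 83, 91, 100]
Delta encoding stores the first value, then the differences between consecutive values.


First value: 3
Deltas:
  42 - 3 = 39
  51 - 42 = 9
  62 - 51 = 11
  70 - 62 = 8
  83 - 70 = 13
  91 - 83 = 8
  100 - 91 = 9


Delta encoded: [3, 39, 9, 11, 8, 13, 8, 9]


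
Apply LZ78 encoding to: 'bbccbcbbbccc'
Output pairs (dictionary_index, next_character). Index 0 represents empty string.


LZ78 encoding steps:
Dictionary: {0: ''}
Step 1: w='' (idx 0), next='b' -> output (0, 'b'), add 'b' as idx 1
Step 2: w='b' (idx 1), next='c' -> output (1, 'c'), add 'bc' as idx 2
Step 3: w='' (idx 0), next='c' -> output (0, 'c'), add 'c' as idx 3
Step 4: w='bc' (idx 2), next='b' -> output (2, 'b'), add 'bcb' as idx 4
Step 5: w='b' (idx 1), next='b' -> output (1, 'b'), add 'bb' as idx 5
Step 6: w='c' (idx 3), next='c' -> output (3, 'c'), add 'cc' as idx 6
Step 7: w='c' (idx 3), end of input -> output (3, '')


Encoded: [(0, 'b'), (1, 'c'), (0, 'c'), (2, 'b'), (1, 'b'), (3, 'c'), (3, '')]


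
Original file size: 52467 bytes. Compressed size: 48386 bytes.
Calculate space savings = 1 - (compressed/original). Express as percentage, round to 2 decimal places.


ratio = compressed/original = 48386/52467 = 0.922218
savings = 1 - ratio = 1 - 0.922218 = 0.077782
as a percentage: 0.077782 * 100 = 7.78%

Space savings = 1 - 48386/52467 = 7.78%


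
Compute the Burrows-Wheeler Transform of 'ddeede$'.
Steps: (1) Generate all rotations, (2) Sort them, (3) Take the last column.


Rotations (sorted):
  0: $ddeede -> last char: e
  1: ddeede$ -> last char: $
  2: de$ddee -> last char: e
  3: deede$d -> last char: d
  4: e$ddeed -> last char: d
  5: ede$dde -> last char: e
  6: eede$dd -> last char: d


BWT = e$edded


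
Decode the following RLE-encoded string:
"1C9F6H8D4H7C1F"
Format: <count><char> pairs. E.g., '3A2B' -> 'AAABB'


Expanding each <count><char> pair:
  1C -> 'C'
  9F -> 'FFFFFFFFF'
  6H -> 'HHHHHH'
  8D -> 'DDDDDDDD'
  4H -> 'HHHH'
  7C -> 'CCCCCCC'
  1F -> 'F'

Decoded = CFFFFFFFFFHHHHHHDDDDDDDDHHHHCCCCCCCF


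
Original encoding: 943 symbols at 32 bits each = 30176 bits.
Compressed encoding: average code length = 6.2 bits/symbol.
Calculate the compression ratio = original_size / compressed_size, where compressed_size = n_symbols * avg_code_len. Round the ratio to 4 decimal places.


original_size = n_symbols * orig_bits = 943 * 32 = 30176 bits
compressed_size = n_symbols * avg_code_len = 943 * 6.2 = 5846.6 bits
ratio = original_size / compressed_size = 30176 / 5846.6 = 5.1613

Compression ratio = 5.1613


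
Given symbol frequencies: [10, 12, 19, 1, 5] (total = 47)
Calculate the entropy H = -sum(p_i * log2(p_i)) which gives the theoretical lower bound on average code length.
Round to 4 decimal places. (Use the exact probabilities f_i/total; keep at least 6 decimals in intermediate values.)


Per-symbol terms -p_i * log2(p_i) with p_i = f_i/47:
  p = 10/47 = 0.212766: log2(p) = -2.232661, -p*log2(p) = 0.475034
  p = 12/47 = 0.255319: log2(p) = -1.969626, -p*log2(p) = 0.502883
  p = 19/47 = 0.404255: log2(p) = -1.306661, -p*log2(p) = 0.528225
  p = 1/47 = 0.021277: log2(p) = -5.554589, -p*log2(p) = 0.118183
  p = 5/47 = 0.106383: log2(p) = -3.232661, -p*log2(p) = 0.343900
H = 0.475034 + 0.502883 + 0.528225 + 0.118183 + 0.343900 = 1.968225

H = 1.9682 bits/symbol


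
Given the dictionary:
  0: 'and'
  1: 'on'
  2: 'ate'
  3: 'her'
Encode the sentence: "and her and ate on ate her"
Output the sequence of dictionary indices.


Look up each word in the dictionary:
  'and' -> 0
  'her' -> 3
  'and' -> 0
  'ate' -> 2
  'on' -> 1
  'ate' -> 2
  'her' -> 3

Encoded: [0, 3, 0, 2, 1, 2, 3]


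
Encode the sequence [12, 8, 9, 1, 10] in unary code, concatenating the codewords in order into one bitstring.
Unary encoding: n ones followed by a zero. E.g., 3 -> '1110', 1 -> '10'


Encode each number as n ones followed by a terminating 0:
  12 -> 1111111111110 (13 bits)
  8 -> 111111110 (9 bits)
  9 -> 1111111110 (10 bits)
  1 -> 10 (2 bits)
  10 -> 11111111110 (11 bits)
Total length = 13 + 9 + 10 + 2 + 11 = 45 bits.

Unary([12, 8, 9, 1, 10]) = 111111111111011111111011111111101011111111110 (45 bits)


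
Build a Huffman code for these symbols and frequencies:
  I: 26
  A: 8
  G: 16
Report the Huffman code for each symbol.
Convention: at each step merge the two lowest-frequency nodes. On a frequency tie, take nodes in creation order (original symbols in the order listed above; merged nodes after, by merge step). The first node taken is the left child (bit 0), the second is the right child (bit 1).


Huffman tree construction:
Step 1: Merge A(8) + G(16) = 24
Step 2: Merge (A+G)(24) + I(26) = 50
Read each symbol's code off the tree from the root (left child = 0, right child = 1).

Codes:
  I: 1 (length 1)
  A: 00 (length 2)
  G: 01 (length 2)
Average code length: 74/50 = 1.4800 bits/symbol


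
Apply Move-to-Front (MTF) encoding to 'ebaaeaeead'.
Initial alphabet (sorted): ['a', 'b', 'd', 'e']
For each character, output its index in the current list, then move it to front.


MTF encoding:
'e': index 3 in ['a', 'b', 'd', 'e'] -> ['e', 'a', 'b', 'd']
'b': index 2 in ['e', 'a', 'b', 'd'] -> ['b', 'e', 'a', 'd']
'a': index 2 in ['b', 'e', 'a', 'd'] -> ['a', 'b', 'e', 'd']
'a': index 0 in ['a', 'b', 'e', 'd'] -> ['a', 'b', 'e', 'd']
'e': index 2 in ['a', 'b', 'e', 'd'] -> ['e', 'a', 'b', 'd']
'a': index 1 in ['e', 'a', 'b', 'd'] -> ['a', 'e', 'b', 'd']
'e': index 1 in ['a', 'e', 'b', 'd'] -> ['e', 'a', 'b', 'd']
'e': index 0 in ['e', 'a', 'b', 'd'] -> ['e', 'a', 'b', 'd']
'a': index 1 in ['e', 'a', 'b', 'd'] -> ['a', 'e', 'b', 'd']
'd': index 3 in ['a', 'e', 'b', 'd'] -> ['d', 'a', 'e', 'b']


Output: [3, 2, 2, 0, 2, 1, 1, 0, 1, 3]


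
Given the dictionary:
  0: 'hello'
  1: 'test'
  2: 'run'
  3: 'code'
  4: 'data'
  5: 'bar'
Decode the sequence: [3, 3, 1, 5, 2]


Look up each index in the dictionary:
  3 -> 'code'
  3 -> 'code'
  1 -> 'test'
  5 -> 'bar'
  2 -> 'run'

Decoded: "code code test bar run"


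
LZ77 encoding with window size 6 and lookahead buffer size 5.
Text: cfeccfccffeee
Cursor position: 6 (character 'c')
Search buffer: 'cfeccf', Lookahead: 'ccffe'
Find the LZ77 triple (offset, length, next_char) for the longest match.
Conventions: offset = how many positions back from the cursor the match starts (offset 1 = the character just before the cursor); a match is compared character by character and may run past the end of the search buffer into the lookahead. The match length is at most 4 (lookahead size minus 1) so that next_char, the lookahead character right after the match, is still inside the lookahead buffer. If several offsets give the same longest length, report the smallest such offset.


Try each offset into the search buffer:
  offset=1 (pos 5, char 'f'): match length 0
  offset=2 (pos 4, char 'c'): match length 1
  offset=3 (pos 3, char 'c'): match length 3
  offset=4 (pos 2, char 'e'): match length 0
  offset=5 (pos 1, char 'f'): match length 0
  offset=6 (pos 0, char 'c'): match length 1
Longest match has length 3 at offset 3.
next_char = character at position 6 + 3 = 9 -> 'f'

Best match: offset=3, length=3 (matching 'ccf' starting at position 3)
LZ77 triple: (3, 3, 'f')


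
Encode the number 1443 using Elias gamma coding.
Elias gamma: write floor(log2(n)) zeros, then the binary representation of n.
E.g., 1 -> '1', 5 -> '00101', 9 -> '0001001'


num_bits = floor(log2(1443)) + 1 = 11
leading_zeros = num_bits - 1 = 10
binary(1443) = 10110100011

Elias gamma(1443) = '0000000000' + '10110100011' = 000000000010110100011 (21 bits)


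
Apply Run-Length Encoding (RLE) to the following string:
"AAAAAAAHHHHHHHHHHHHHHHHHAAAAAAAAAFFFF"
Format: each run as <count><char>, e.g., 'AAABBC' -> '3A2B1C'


Scanning runs left to right:
  i=0: run of 'A' x 7 -> '7A'
  i=7: run of 'H' x 17 -> '17H'
  i=24: run of 'A' x 9 -> '9A'
  i=33: run of 'F' x 4 -> '4F'

RLE = 7A17H9A4F


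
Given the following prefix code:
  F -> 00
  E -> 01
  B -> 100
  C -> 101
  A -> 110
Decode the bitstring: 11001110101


Decoding step by step:
Bits 110 -> A
Bits 01 -> E
Bits 110 -> A
Bits 101 -> C


Decoded message: AEAC


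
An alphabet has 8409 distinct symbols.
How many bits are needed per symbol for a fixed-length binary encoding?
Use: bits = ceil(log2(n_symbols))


log2(8409) = 13.0377
Bracket: 2^13 = 8192 < 8409 <= 2^14 = 16384
So ceil(log2(8409)) = 14

bits = ceil(log2(8409)) = ceil(13.0377) = 14 bits


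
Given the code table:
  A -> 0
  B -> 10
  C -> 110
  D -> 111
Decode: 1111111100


Decoding:
111 -> D
111 -> D
110 -> C
0 -> A


Result: DDCA


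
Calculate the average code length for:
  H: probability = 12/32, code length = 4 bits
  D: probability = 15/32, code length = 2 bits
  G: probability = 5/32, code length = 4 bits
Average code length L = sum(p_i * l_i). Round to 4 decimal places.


Weighted contributions p_i * l_i:
  H: (12/32) * 4 = 48/32
  D: (15/32) * 2 = 30/32
  G: (5/32) * 4 = 20/32
Sum = (48 + 30 + 20)/32 = 98/32

L = 98/32 = 3.0625 bits/symbol


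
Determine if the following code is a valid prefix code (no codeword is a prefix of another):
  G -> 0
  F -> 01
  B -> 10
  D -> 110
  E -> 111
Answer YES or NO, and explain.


Checking each pair (does one codeword prefix another?):
  G='0' vs F='01': prefix -- VIOLATION

NO -- this is NOT a valid prefix code. G (0) is a prefix of F (01).


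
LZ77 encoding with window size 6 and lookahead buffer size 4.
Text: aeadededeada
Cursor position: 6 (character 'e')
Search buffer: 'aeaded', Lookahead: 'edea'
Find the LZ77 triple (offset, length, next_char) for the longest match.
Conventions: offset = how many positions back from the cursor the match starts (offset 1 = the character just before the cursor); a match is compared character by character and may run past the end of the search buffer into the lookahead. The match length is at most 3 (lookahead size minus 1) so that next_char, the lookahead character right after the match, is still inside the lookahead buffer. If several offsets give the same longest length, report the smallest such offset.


Try each offset into the search buffer:
  offset=1 (pos 5, char 'd'): match length 0
  offset=2 (pos 4, char 'e'): match length 3
  offset=3 (pos 3, char 'd'): match length 0
  offset=4 (pos 2, char 'a'): match length 0
  offset=5 (pos 1, char 'e'): match length 1
  offset=6 (pos 0, char 'a'): match length 0
Longest match has length 3 at offset 2.
next_char = character at position 6 + 3 = 9 -> 'a'

Best match: offset=2, length=3 (matching 'ede' starting at position 4)
LZ77 triple: (2, 3, 'a')


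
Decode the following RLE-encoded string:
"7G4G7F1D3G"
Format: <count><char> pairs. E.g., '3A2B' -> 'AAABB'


Expanding each <count><char> pair:
  7G -> 'GGGGGGG'
  4G -> 'GGGG'
  7F -> 'FFFFFFF'
  1D -> 'D'
  3G -> 'GGG'

Decoded = GGGGGGGGGGGFFFFFFFDGGG


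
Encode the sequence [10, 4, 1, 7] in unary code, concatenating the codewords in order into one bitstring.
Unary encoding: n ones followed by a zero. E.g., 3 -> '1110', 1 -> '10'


Encode each number as n ones followed by a terminating 0:
  10 -> 11111111110 (11 bits)
  4 -> 11110 (5 bits)
  1 -> 10 (2 bits)
  7 -> 11111110 (8 bits)
Total length = 11 + 5 + 2 + 8 = 26 bits.

Unary([10, 4, 1, 7]) = 11111111110111101011111110 (26 bits)


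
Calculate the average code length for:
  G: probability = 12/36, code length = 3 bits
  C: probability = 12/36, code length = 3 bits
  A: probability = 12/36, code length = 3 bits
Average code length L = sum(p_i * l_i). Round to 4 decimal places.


Weighted contributions p_i * l_i:
  G: (12/36) * 3 = 36/36
  C: (12/36) * 3 = 36/36
  A: (12/36) * 3 = 36/36
Sum = (36 + 36 + 36)/36 = 108/36

L = 108/36 = 3.0000 bits/symbol


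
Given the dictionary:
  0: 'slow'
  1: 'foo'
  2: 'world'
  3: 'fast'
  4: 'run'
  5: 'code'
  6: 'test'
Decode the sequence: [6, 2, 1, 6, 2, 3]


Look up each index in the dictionary:
  6 -> 'test'
  2 -> 'world'
  1 -> 'foo'
  6 -> 'test'
  2 -> 'world'
  3 -> 'fast'

Decoded: "test world foo test world fast"


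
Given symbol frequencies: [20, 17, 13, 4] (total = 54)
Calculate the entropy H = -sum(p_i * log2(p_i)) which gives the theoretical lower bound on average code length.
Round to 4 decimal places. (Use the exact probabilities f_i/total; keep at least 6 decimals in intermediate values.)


Per-symbol terms -p_i * log2(p_i) with p_i = f_i/54:
  p = 20/54 = 0.370370: log2(p) = -1.432959, -p*log2(p) = 0.530726
  p = 17/54 = 0.314815: log2(p) = -1.667425, -p*log2(p) = 0.524930
  p = 13/54 = 0.240741: log2(p) = -2.054448, -p*log2(p) = 0.494589
  p = 4/54 = 0.074074: log2(p) = -3.754888, -p*log2(p) = 0.278140
H = 0.530726 + 0.524930 + 0.494589 + 0.278140 = 1.828385

H = 1.8284 bits/symbol


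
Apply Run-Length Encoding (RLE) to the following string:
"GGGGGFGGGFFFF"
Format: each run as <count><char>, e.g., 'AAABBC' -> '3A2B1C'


Scanning runs left to right:
  i=0: run of 'G' x 5 -> '5G'
  i=5: run of 'F' x 1 -> '1F'
  i=6: run of 'G' x 3 -> '3G'
  i=9: run of 'F' x 4 -> '4F'

RLE = 5G1F3G4F


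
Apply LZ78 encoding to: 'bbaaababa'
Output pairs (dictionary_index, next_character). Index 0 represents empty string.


LZ78 encoding steps:
Dictionary: {0: ''}
Step 1: w='' (idx 0), next='b' -> output (0, 'b'), add 'b' as idx 1
Step 2: w='b' (idx 1), next='a' -> output (1, 'a'), add 'ba' as idx 2
Step 3: w='' (idx 0), next='a' -> output (0, 'a'), add 'a' as idx 3
Step 4: w='a' (idx 3), next='b' -> output (3, 'b'), add 'ab' as idx 4
Step 5: w='ab' (idx 4), next='a' -> output (4, 'a'), add 'aba' as idx 5


Encoded: [(0, 'b'), (1, 'a'), (0, 'a'), (3, 'b'), (4, 'a')]


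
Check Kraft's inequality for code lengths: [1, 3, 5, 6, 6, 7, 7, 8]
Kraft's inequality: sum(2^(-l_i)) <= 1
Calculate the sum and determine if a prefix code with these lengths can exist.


Sum = 2^(-1) + 2^(-3) + 2^(-5) + 2^(-6) + 2^(-6) + 2^(-7) + 2^(-7) + 2^(-8)
    = 0.5 + 0.125 + 0.03125 + 0.015625 + 0.015625 + 0.0078125 + 0.0078125 + 0.00390625
    = 181/256 = 0.70703125
Since 0.70703125 <= 1, Kraft's inequality IS satisfied.
A prefix code with these lengths CAN exist.

Kraft sum = 0.70703125. Satisfied.


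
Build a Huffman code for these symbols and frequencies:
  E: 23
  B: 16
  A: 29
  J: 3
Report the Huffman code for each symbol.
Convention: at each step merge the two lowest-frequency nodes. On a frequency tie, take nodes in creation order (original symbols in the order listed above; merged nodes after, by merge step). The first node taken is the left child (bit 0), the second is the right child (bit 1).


Huffman tree construction:
Step 1: Merge J(3) + B(16) = 19
Step 2: Merge (J+B)(19) + E(23) = 42
Step 3: Merge A(29) + ((J+B)+E)(42) = 71
Read each symbol's code off the tree from the root (left child = 0, right child = 1).

Codes:
  E: 11 (length 2)
  B: 101 (length 3)
  A: 0 (length 1)
  J: 100 (length 3)
Average code length: 132/71 = 1.8592 bits/symbol


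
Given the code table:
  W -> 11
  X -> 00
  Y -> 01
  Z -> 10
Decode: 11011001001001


Decoding:
11 -> W
01 -> Y
10 -> Z
01 -> Y
00 -> X
10 -> Z
01 -> Y


Result: WYZYXZY


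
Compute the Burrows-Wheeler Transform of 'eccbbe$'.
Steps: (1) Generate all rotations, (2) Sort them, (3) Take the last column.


Rotations (sorted):
  0: $eccbbe -> last char: e
  1: bbe$ecc -> last char: c
  2: be$eccb -> last char: b
  3: cbbe$ec -> last char: c
  4: ccbbe$e -> last char: e
  5: e$eccbb -> last char: b
  6: eccbbe$ -> last char: $


BWT = ecbceb$


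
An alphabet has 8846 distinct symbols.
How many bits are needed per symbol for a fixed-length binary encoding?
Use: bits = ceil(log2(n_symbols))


log2(8846) = 13.1108
Bracket: 2^13 = 8192 < 8846 <= 2^14 = 16384
So ceil(log2(8846)) = 14

bits = ceil(log2(8846)) = ceil(13.1108) = 14 bits


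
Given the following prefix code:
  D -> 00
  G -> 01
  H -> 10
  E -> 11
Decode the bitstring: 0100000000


Decoding step by step:
Bits 01 -> G
Bits 00 -> D
Bits 00 -> D
Bits 00 -> D
Bits 00 -> D


Decoded message: GDDDD


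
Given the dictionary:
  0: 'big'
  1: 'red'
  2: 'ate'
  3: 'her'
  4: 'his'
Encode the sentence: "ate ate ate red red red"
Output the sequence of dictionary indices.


Look up each word in the dictionary:
  'ate' -> 2
  'ate' -> 2
  'ate' -> 2
  'red' -> 1
  'red' -> 1
  'red' -> 1

Encoded: [2, 2, 2, 1, 1, 1]


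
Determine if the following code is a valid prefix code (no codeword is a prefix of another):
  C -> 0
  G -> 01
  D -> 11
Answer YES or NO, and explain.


Checking each pair (does one codeword prefix another?):
  C='0' vs G='01': prefix -- VIOLATION

NO -- this is NOT a valid prefix code. C (0) is a prefix of G (01).


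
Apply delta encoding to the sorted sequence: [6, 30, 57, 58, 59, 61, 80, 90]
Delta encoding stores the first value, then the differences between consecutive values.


First value: 6
Deltas:
  30 - 6 = 24
  57 - 30 = 27
  58 - 57 = 1
  59 - 58 = 1
  61 - 59 = 2
  80 - 61 = 19
  90 - 80 = 10


Delta encoded: [6, 24, 27, 1, 1, 2, 19, 10]


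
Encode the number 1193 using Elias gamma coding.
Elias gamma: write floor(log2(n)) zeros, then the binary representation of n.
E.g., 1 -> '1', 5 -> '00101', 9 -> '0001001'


num_bits = floor(log2(1193)) + 1 = 11
leading_zeros = num_bits - 1 = 10
binary(1193) = 10010101001

Elias gamma(1193) = '0000000000' + '10010101001' = 000000000010010101001 (21 bits)


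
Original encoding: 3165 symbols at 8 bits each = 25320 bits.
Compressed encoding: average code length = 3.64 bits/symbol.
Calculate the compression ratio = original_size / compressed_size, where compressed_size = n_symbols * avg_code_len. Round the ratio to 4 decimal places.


original_size = n_symbols * orig_bits = 3165 * 8 = 25320 bits
compressed_size = n_symbols * avg_code_len = 3165 * 3.64 = 11520.6 bits
ratio = original_size / compressed_size = 25320 / 11520.6 = 2.1978

Compression ratio = 2.1978


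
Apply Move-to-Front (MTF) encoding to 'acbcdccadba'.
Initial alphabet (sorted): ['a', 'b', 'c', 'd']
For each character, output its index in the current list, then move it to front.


MTF encoding:
'a': index 0 in ['a', 'b', 'c', 'd'] -> ['a', 'b', 'c', 'd']
'c': index 2 in ['a', 'b', 'c', 'd'] -> ['c', 'a', 'b', 'd']
'b': index 2 in ['c', 'a', 'b', 'd'] -> ['b', 'c', 'a', 'd']
'c': index 1 in ['b', 'c', 'a', 'd'] -> ['c', 'b', 'a', 'd']
'd': index 3 in ['c', 'b', 'a', 'd'] -> ['d', 'c', 'b', 'a']
'c': index 1 in ['d', 'c', 'b', 'a'] -> ['c', 'd', 'b', 'a']
'c': index 0 in ['c', 'd', 'b', 'a'] -> ['c', 'd', 'b', 'a']
'a': index 3 in ['c', 'd', 'b', 'a'] -> ['a', 'c', 'd', 'b']
'd': index 2 in ['a', 'c', 'd', 'b'] -> ['d', 'a', 'c', 'b']
'b': index 3 in ['d', 'a', 'c', 'b'] -> ['b', 'd', 'a', 'c']
'a': index 2 in ['b', 'd', 'a', 'c'] -> ['a', 'b', 'd', 'c']


Output: [0, 2, 2, 1, 3, 1, 0, 3, 2, 3, 2]


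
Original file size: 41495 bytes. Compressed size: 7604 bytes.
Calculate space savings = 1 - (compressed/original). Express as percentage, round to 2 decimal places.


ratio = compressed/original = 7604/41495 = 0.183251
savings = 1 - ratio = 1 - 0.183251 = 0.816749
as a percentage: 0.816749 * 100 = 81.67%

Space savings = 1 - 7604/41495 = 81.67%


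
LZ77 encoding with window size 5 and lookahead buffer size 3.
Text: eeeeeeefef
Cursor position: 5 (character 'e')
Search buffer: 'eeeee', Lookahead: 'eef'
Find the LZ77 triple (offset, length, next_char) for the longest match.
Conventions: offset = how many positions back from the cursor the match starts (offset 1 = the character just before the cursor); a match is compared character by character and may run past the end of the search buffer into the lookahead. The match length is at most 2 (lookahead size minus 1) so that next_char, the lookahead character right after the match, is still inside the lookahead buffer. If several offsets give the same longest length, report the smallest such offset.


Try each offset into the search buffer:
  offset=1 (pos 4, char 'e'): match length 2
  offset=2 (pos 3, char 'e'): match length 2
  offset=3 (pos 2, char 'e'): match length 2
  offset=4 (pos 1, char 'e'): match length 2
  offset=5 (pos 0, char 'e'): match length 2
Longest match has length 2, found at offsets 1, 2, 3, 4, 5; take the smallest, offset 1.
next_char = character at position 5 + 2 = 7 -> 'f'

Best match: offset=1, length=2 (matching 'ee' starting at position 4)
LZ77 triple: (1, 2, 'f')


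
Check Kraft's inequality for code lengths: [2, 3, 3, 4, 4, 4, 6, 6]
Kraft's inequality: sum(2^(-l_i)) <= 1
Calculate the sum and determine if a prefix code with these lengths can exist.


Sum = 2^(-2) + 2^(-3) + 2^(-3) + 2^(-4) + 2^(-4) + 2^(-4) + 2^(-6) + 2^(-6)
    = 0.25 + 0.125 + 0.125 + 0.0625 + 0.0625 + 0.0625 + 0.015625 + 0.015625
    = 46/64 = 0.71875
Since 0.71875 <= 1, Kraft's inequality IS satisfied.
A prefix code with these lengths CAN exist.

Kraft sum = 0.71875. Satisfied.


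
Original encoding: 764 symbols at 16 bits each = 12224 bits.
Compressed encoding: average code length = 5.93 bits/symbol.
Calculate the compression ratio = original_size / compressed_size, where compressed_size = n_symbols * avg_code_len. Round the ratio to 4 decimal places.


original_size = n_symbols * orig_bits = 764 * 16 = 12224 bits
compressed_size = n_symbols * avg_code_len = 764 * 5.93 = 4530.52 bits
ratio = original_size / compressed_size = 12224 / 4530.52 = 2.6981

Compression ratio = 2.6981


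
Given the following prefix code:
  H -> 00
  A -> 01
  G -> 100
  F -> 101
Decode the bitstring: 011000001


Decoding step by step:
Bits 01 -> A
Bits 100 -> G
Bits 00 -> H
Bits 01 -> A


Decoded message: AGHA


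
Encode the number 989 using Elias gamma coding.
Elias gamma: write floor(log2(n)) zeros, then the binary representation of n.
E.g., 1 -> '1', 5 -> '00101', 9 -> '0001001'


num_bits = floor(log2(989)) + 1 = 10
leading_zeros = num_bits - 1 = 9
binary(989) = 1111011101

Elias gamma(989) = '000000000' + '1111011101' = 0000000001111011101 (19 bits)


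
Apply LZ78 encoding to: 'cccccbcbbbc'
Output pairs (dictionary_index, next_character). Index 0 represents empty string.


LZ78 encoding steps:
Dictionary: {0: ''}
Step 1: w='' (idx 0), next='c' -> output (0, 'c'), add 'c' as idx 1
Step 2: w='c' (idx 1), next='c' -> output (1, 'c'), add 'cc' as idx 2
Step 3: w='cc' (idx 2), next='b' -> output (2, 'b'), add 'ccb' as idx 3
Step 4: w='c' (idx 1), next='b' -> output (1, 'b'), add 'cb' as idx 4
Step 5: w='' (idx 0), next='b' -> output (0, 'b'), add 'b' as idx 5
Step 6: w='b' (idx 5), next='c' -> output (5, 'c'), add 'bc' as idx 6


Encoded: [(0, 'c'), (1, 'c'), (2, 'b'), (1, 'b'), (0, 'b'), (5, 'c')]


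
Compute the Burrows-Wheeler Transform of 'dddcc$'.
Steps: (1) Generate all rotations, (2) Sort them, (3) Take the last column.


Rotations (sorted):
  0: $dddcc -> last char: c
  1: c$dddc -> last char: c
  2: cc$ddd -> last char: d
  3: dcc$dd -> last char: d
  4: ddcc$d -> last char: d
  5: dddcc$ -> last char: $


BWT = ccddd$


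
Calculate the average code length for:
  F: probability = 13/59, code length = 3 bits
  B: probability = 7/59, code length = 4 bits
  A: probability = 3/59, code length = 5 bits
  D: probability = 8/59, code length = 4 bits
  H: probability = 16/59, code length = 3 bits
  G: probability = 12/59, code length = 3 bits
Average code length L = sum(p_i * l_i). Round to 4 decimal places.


Weighted contributions p_i * l_i:
  F: (13/59) * 3 = 39/59
  B: (7/59) * 4 = 28/59
  A: (3/59) * 5 = 15/59
  D: (8/59) * 4 = 32/59
  H: (16/59) * 3 = 48/59
  G: (12/59) * 3 = 36/59
Sum = (39 + 28 + 15 + 32 + 48 + 36)/59 = 198/59

L = 198/59 = 3.3559 bits/symbol


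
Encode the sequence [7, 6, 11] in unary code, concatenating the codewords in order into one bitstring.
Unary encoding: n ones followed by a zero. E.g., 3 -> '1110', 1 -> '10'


Encode each number as n ones followed by a terminating 0:
  7 -> 11111110 (8 bits)
  6 -> 1111110 (7 bits)
  11 -> 111111111110 (12 bits)
Total length = 8 + 7 + 12 = 27 bits.

Unary([7, 6, 11]) = 111111101111110111111111110 (27 bits)


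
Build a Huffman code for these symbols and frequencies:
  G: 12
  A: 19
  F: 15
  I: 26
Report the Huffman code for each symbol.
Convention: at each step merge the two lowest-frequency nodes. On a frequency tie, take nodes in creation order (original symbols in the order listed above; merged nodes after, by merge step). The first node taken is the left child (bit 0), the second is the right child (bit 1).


Huffman tree construction:
Step 1: Merge G(12) + F(15) = 27
Step 2: Merge A(19) + I(26) = 45
Step 3: Merge (G+F)(27) + (A+I)(45) = 72
Read each symbol's code off the tree from the root (left child = 0, right child = 1).

Codes:
  G: 00 (length 2)
  A: 10 (length 2)
  F: 01 (length 2)
  I: 11 (length 2)
Average code length: 144/72 = 2.0000 bits/symbol


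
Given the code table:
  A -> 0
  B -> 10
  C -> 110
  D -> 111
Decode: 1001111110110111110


Decoding:
10 -> B
0 -> A
111 -> D
111 -> D
0 -> A
110 -> C
111 -> D
110 -> C


Result: BADDACDC


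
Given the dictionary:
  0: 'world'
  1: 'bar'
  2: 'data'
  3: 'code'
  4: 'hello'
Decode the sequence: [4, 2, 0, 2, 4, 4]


Look up each index in the dictionary:
  4 -> 'hello'
  2 -> 'data'
  0 -> 'world'
  2 -> 'data'
  4 -> 'hello'
  4 -> 'hello'

Decoded: "hello data world data hello hello"


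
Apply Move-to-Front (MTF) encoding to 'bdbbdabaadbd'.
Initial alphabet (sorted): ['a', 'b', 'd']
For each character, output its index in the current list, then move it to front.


MTF encoding:
'b': index 1 in ['a', 'b', 'd'] -> ['b', 'a', 'd']
'd': index 2 in ['b', 'a', 'd'] -> ['d', 'b', 'a']
'b': index 1 in ['d', 'b', 'a'] -> ['b', 'd', 'a']
'b': index 0 in ['b', 'd', 'a'] -> ['b', 'd', 'a']
'd': index 1 in ['b', 'd', 'a'] -> ['d', 'b', 'a']
'a': index 2 in ['d', 'b', 'a'] -> ['a', 'd', 'b']
'b': index 2 in ['a', 'd', 'b'] -> ['b', 'a', 'd']
'a': index 1 in ['b', 'a', 'd'] -> ['a', 'b', 'd']
'a': index 0 in ['a', 'b', 'd'] -> ['a', 'b', 'd']
'd': index 2 in ['a', 'b', 'd'] -> ['d', 'a', 'b']
'b': index 2 in ['d', 'a', 'b'] -> ['b', 'd', 'a']
'd': index 1 in ['b', 'd', 'a'] -> ['d', 'b', 'a']


Output: [1, 2, 1, 0, 1, 2, 2, 1, 0, 2, 2, 1]


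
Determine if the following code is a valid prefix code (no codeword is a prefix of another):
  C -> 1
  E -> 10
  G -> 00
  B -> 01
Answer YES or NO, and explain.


Checking each pair (does one codeword prefix another?):
  C='1' vs E='10': prefix -- VIOLATION

NO -- this is NOT a valid prefix code. C (1) is a prefix of E (10).


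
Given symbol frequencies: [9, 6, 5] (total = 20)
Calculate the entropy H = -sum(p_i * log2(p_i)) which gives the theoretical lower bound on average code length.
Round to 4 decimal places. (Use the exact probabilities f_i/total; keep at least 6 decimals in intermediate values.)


Per-symbol terms -p_i * log2(p_i) with p_i = f_i/20:
  p = 9/20 = 0.450000: log2(p) = -1.152003, -p*log2(p) = 0.518401
  p = 6/20 = 0.300000: log2(p) = -1.736966, -p*log2(p) = 0.521090
  p = 5/20 = 0.250000: log2(p) = -2.000000, -p*log2(p) = 0.500000
H = 0.518401 + 0.521090 + 0.500000 = 1.539491

H = 1.5395 bits/symbol


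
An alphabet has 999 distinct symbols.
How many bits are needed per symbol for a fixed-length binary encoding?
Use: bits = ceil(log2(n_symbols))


log2(999) = 9.9643
Bracket: 2^9 = 512 < 999 <= 2^10 = 1024
So ceil(log2(999)) = 10

bits = ceil(log2(999)) = ceil(9.9643) = 10 bits


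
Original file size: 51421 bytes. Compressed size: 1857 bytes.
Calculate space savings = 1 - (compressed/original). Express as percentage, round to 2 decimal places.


ratio = compressed/original = 1857/51421 = 0.036114
savings = 1 - ratio = 1 - 0.036114 = 0.963886
as a percentage: 0.963886 * 100 = 96.39%

Space savings = 1 - 1857/51421 = 96.39%


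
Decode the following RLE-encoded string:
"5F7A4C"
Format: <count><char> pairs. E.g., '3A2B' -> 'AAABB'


Expanding each <count><char> pair:
  5F -> 'FFFFF'
  7A -> 'AAAAAAA'
  4C -> 'CCCC'

Decoded = FFFFFAAAAAAACCCC


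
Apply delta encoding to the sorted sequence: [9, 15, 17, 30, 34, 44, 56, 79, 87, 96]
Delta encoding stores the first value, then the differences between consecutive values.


First value: 9
Deltas:
  15 - 9 = 6
  17 - 15 = 2
  30 - 17 = 13
  34 - 30 = 4
  44 - 34 = 10
  56 - 44 = 12
  79 - 56 = 23
  87 - 79 = 8
  96 - 87 = 9


Delta encoded: [9, 6, 2, 13, 4, 10, 12, 23, 8, 9]


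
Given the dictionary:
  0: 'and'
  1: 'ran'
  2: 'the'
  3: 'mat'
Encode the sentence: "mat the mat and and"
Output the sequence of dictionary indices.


Look up each word in the dictionary:
  'mat' -> 3
  'the' -> 2
  'mat' -> 3
  'and' -> 0
  'and' -> 0

Encoded: [3, 2, 3, 0, 0]


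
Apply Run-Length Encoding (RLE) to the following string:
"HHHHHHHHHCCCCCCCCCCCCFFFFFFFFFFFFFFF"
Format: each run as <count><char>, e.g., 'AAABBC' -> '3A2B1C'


Scanning runs left to right:
  i=0: run of 'H' x 9 -> '9H'
  i=9: run of 'C' x 12 -> '12C'
  i=21: run of 'F' x 15 -> '15F'

RLE = 9H12C15F


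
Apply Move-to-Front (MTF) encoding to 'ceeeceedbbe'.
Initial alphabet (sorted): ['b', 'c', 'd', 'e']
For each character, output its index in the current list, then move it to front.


MTF encoding:
'c': index 1 in ['b', 'c', 'd', 'e'] -> ['c', 'b', 'd', 'e']
'e': index 3 in ['c', 'b', 'd', 'e'] -> ['e', 'c', 'b', 'd']
'e': index 0 in ['e', 'c', 'b', 'd'] -> ['e', 'c', 'b', 'd']
'e': index 0 in ['e', 'c', 'b', 'd'] -> ['e', 'c', 'b', 'd']
'c': index 1 in ['e', 'c', 'b', 'd'] -> ['c', 'e', 'b', 'd']
'e': index 1 in ['c', 'e', 'b', 'd'] -> ['e', 'c', 'b', 'd']
'e': index 0 in ['e', 'c', 'b', 'd'] -> ['e', 'c', 'b', 'd']
'd': index 3 in ['e', 'c', 'b', 'd'] -> ['d', 'e', 'c', 'b']
'b': index 3 in ['d', 'e', 'c', 'b'] -> ['b', 'd', 'e', 'c']
'b': index 0 in ['b', 'd', 'e', 'c'] -> ['b', 'd', 'e', 'c']
'e': index 2 in ['b', 'd', 'e', 'c'] -> ['e', 'b', 'd', 'c']


Output: [1, 3, 0, 0, 1, 1, 0, 3, 3, 0, 2]
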